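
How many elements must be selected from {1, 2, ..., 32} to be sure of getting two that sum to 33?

17

Partition {1, …, 32} into 16 pairs: {1,32}, {2,31}, …, {16,17}.
Choosing 16 integers — say the integers 1 through 16 — takes one from each pair and avoids the property.
Choosing 17 forces two into the same pair by pigeonhole, and those sum to 33. So 17.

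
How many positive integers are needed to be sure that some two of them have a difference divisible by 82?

83

Use the pigeonhole principle on residue classes: two integers differ by a multiple of 82 exactly when they share a remainder mod 82.
There are 82 residue classes mod 82, so 82 integers can all lie in distinct classes.
One more integer must repeat a residue, giving a difference divisible by 82. So n = 82 + 1 = 83.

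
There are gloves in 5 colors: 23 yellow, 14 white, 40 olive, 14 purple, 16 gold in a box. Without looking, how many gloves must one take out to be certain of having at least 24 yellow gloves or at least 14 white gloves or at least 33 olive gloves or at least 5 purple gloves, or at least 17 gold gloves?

The worst case stops just short of every target: 23 yellow, 13 white, 32 olive, 4 purple, 16 gold — 23 + 13 + 32 + 4 + 16 = 88 gloves.
One more glove must push some color to its target, so 88 + 1 = 89.

89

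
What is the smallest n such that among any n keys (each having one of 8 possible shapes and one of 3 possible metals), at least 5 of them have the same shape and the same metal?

There are 8 × 3 = 24 (shape, metal) combinations acting as pigeonholes.
With 24 × 4 = 96 keys we could place exactly 4 in each, with no (shape, metal) pair reaching 5.
One more forces some (shape, metal) pair to hold 5, so 96 + 1 = 97.

97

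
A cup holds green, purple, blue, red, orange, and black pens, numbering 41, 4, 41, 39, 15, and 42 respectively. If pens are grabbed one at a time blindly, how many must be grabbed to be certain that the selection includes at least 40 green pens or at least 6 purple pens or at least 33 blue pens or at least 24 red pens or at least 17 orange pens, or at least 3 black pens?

116

The worst case stops just short of every target: 39 green, all 4 purple, 32 blue, 23 red, all 15 orange, 2 black — 39 + 4 + 32 + 23 + 15 + 2 = 115 pens.
One more pen must push some ink color to its target, so 115 + 1 = 116.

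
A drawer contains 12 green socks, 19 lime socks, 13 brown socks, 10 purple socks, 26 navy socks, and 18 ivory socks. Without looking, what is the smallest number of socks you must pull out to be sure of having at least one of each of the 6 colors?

The hardest color to obtain is purple: we could draw every other sock first — 98 − 10 = 88 socks — without a single purple one.
The next draw must be purple, so 88 + 1 = 89.

89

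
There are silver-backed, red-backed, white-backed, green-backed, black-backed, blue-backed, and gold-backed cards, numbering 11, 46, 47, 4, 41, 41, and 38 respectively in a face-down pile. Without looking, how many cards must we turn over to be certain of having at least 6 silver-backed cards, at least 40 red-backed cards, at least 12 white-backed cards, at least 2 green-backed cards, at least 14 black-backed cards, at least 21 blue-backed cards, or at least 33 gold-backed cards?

122

Each of the 7 back colors has its own threshold; avoid all of them simultaneously.
The worst case stops just short of every target: 5 silver-backed, 39 red-backed, 11 white-backed, 1 green-backed, 13 black-backed, 20 blue-backed, 32 gold-backed — 5 + 39 + 11 + 1 + 13 + 20 + 32 = 121 cards.
One more card must push some back color to its target, so 121 + 1 = 122.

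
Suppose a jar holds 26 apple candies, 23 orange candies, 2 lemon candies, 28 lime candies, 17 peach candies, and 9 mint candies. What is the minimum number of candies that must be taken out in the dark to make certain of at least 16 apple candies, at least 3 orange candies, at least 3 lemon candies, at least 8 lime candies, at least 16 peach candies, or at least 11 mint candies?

51

The worst case stops just short of every target: 15 apple, 2 orange, 2 lemon, 7 lime, 15 peach, all 9 mint — 15 + 2 + 2 + 7 + 15 + 9 = 50 candies.
One more candy must push some flavor to its target, so 50 + 1 = 51.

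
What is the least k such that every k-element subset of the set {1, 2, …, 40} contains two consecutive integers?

Partition {1, …, 40} into 20 pairs: {1,2}, {3,4}, …, {39,40}.
Choosing 20 integers — say the 20 even numbers 2, 4, …, 40 — takes one from each pair and avoids the property.
Choosing 21 forces two into the same pair by pigeonhole, and those are consecutive. So 21.

21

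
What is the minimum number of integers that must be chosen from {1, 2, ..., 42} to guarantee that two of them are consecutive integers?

22

Partition {1, …, 42} into 21 pairs: {1,2}, {3,4}, …, {41,42}.
Choosing 21 integers — say the 21 even numbers 2, 4, …, 42 — takes one from each pair and avoids the property.
Choosing 22 forces two into the same pair by pigeonhole, and those are consecutive. So 22.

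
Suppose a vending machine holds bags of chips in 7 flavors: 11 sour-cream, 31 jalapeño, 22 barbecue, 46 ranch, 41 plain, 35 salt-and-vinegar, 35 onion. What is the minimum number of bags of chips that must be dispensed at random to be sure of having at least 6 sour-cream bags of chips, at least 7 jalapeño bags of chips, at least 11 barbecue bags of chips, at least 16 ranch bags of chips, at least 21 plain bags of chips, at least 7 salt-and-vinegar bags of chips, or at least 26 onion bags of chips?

Each of the 7 flavors has its own threshold; avoid all of them simultaneously.
The worst case stops just short of every target: 5 sour-cream, 6 jalapeño, 10 barbecue, 15 ranch, 20 plain, 6 salt-and-vinegar, 25 onion — 5 + 6 + 10 + 15 + 20 + 6 + 25 = 87 bags of chips.
One more bag of chips must push some flavor to its target, so 87 + 1 = 88.

88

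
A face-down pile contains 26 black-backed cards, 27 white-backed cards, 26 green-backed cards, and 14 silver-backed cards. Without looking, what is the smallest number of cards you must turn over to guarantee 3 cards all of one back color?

Treat the 4 back colors as pigeonholes.
The worst case takes 2 cards of each back color without reaching 3 of any: 4 × 2 = 8.
The next card must bring some back color to 3, so 8 + 1 = 9.

9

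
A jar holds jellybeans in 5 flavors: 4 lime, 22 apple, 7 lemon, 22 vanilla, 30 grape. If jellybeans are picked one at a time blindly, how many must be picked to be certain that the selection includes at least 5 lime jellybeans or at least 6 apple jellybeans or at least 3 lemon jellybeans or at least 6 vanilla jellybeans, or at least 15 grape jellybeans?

The worst case stops just short of every target: 4 lime, 5 apple, 2 lemon, 5 vanilla, 14 grape — 4 + 5 + 2 + 5 + 14 = 30 jellybeans.
One more jellybean must push some flavor to its target, so 30 + 1 = 31.

31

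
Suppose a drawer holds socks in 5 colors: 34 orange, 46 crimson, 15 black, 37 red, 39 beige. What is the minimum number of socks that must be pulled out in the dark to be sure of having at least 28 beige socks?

To avoid beige socks as long as possible, exhaust the other 4 colors first.
The worst case draws every non-beige sock first: 34 + 46 + 15 + 37 = 132.
The next 28 draws are then forced to be beige, giving 132 + 28 = 160.

160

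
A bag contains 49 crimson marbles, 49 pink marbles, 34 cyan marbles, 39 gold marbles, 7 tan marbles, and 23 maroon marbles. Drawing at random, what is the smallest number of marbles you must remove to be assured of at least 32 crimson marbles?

The worst case draws every non-crimson marble first: 49 + 34 + 39 + 7 + 23 = 152.
The next 32 draws are then forced to be crimson, giving 152 + 32 = 184.

184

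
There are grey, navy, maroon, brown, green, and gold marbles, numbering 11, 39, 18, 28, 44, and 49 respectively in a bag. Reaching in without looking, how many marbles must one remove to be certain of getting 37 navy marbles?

187

To avoid navy marbles as long as possible, exhaust the other 5 colors first.
The worst case draws every non-navy marble first: 11 + 18 + 28 + 44 + 49 = 150.
The next 37 draws are then forced to be navy, giving 150 + 37 = 187.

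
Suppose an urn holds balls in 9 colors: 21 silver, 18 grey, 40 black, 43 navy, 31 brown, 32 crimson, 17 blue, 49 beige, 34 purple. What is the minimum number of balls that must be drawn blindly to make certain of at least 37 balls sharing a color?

Treat the 9 colors as pigeonholes.
In the worst case we take at most 36 of each color, but all 21 silver, all 18 grey, all 31 brown, all 32 crimson, all 17 blue, and all 34 purple (fewer than 36), giving 21 + 18 + 36 + 36 + 31 + 32 + 17 + 36 + 34 = 261.
One more ball then forces some color to 37, so 261 + 1 = 262.

262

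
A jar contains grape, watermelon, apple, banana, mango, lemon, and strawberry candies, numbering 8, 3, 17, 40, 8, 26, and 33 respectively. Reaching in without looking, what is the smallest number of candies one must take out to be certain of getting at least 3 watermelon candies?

The worst case draws every non-watermelon candy first: 8 + 17 + 40 + 8 + 26 + 33 = 132.
The next 3 draws are then forced to be watermelon, giving 132 + 3 = 135.

135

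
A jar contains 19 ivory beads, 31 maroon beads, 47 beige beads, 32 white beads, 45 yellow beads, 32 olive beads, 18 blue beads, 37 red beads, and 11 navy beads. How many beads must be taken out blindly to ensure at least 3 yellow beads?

230

The worst case draws every non-yellow bead first: 19 + 31 + 47 + 32 + 32 + 18 + 37 + 11 = 227.
The next 3 draws are then forced to be yellow, giving 227 + 3 = 230.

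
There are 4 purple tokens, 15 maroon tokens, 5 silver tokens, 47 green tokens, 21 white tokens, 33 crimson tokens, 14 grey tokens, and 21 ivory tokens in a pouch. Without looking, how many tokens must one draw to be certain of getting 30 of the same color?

Treat the 8 colors as pigeonholes.
In the worst case we take at most 29 of each color, but all 4 purple, all 15 maroon, all 5 silver, all 21 white, all 14 grey, and all 21 ivory (fewer than 29), giving 4 + 15 + 5 + 29 + 21 + 29 + 14 + 21 = 138.
One more token then forces some color to 30, so 138 + 1 = 139.

139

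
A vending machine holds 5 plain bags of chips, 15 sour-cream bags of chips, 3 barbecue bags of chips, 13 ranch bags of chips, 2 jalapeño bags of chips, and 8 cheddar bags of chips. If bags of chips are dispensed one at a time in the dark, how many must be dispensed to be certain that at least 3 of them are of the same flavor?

13

The worst case takes 2 bags of chips of each flavor without reaching 3 of any: 6 × 2 = 12.
The next bag of chips must bring some flavor to 3, so 12 + 1 = 13.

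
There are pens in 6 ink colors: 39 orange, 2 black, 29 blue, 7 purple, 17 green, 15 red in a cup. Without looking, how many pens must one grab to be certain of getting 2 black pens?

The worst case draws every non-black pen first: 39 + 29 + 7 + 17 + 15 = 107.
The next 2 draws are then forced to be black, giving 107 + 2 = 109.

109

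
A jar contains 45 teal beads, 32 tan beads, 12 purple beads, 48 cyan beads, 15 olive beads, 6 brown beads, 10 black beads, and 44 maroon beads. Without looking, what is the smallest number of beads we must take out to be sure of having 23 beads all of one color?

In the worst case we take at most 22 of each color, but all 12 purple, all 15 olive, all 6 brown, and all 10 black (fewer than 22), giving 22 + 22 + 12 + 22 + 15 + 6 + 10 + 22 = 131.
One more bead then forces some color to 23, so 131 + 1 = 132.

132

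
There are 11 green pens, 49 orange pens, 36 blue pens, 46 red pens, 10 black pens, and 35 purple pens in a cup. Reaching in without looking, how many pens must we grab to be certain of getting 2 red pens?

To avoid red pens as long as possible, exhaust the other 5 ink colors first.
The worst case draws every non-red pen first: 11 + 49 + 36 + 10 + 35 = 141.
The next 2 draws are then forced to be red, giving 141 + 2 = 143.

143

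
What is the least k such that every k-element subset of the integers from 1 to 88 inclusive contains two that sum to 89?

45

Partition {1, …, 88} into 44 pairs: {1,88}, {2,87}, …, {44,45}.
Choosing 44 integers — say the integers 1 through 44 — takes one from each pair and avoids the property.
Choosing 45 forces two into the same pair by pigeonhole, and those sum to 89. So 45.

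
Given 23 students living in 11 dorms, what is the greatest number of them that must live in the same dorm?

The 23 students fall into 11 dorms.
If each of the 11 dorms held at most 2, the total would be at most 11 × 2 = 22 < 23, a contradiction.
So at least one holds ⌈23/11⌉ = 3.

3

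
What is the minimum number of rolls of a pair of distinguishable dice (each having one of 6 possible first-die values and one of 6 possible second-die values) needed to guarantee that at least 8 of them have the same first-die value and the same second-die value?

253

There are 6 × 6 = 36 (first-die value, second-die value) combinations acting as pigeonholes.
With 36 × 7 = 252 rolls of a pair of distinguishable dice we could place exactly 7 in each, with no (first-die value, second-die value) pair reaching 8.
One more forces some (first-die value, second-die value) pair to hold 8, so 252 + 1 = 253.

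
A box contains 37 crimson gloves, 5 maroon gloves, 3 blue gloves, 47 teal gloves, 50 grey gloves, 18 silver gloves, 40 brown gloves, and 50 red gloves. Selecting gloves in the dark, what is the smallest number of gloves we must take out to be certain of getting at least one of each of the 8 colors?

The hardest color to obtain is blue: we could draw every other glove first — 250 − 3 = 247 gloves — without a single blue one.
The next draw must be blue, so 247 + 1 = 248.

248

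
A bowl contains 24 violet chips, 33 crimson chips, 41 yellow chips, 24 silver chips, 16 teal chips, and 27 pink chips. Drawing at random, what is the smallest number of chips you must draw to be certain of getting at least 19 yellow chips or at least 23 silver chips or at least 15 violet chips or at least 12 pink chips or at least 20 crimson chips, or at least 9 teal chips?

The worst case stops just short of every target: 14 violet, 19 crimson, 18 yellow, 22 silver, 8 teal, 11 pink — 14 + 19 + 18 + 22 + 8 + 11 = 92 chips.
One more chip must push some color to its target, so 92 + 1 = 93.

93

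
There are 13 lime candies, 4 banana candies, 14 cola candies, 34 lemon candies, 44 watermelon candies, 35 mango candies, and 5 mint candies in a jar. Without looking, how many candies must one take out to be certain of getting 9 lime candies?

145

To avoid lime candies as long as possible, exhaust the other 6 flavors first.
The worst case draws every non-lime candy first: 4 + 14 + 34 + 44 + 35 + 5 = 136.
The next 9 draws are then forced to be lime, giving 136 + 9 = 145.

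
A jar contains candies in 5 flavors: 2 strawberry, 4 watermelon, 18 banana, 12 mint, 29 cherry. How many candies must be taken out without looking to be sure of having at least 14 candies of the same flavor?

In the worst case we take at most 13 of each flavor, but all 2 strawberry, all 4 watermelon, and all 12 mint (fewer than 13), giving 2 + 4 + 13 + 12 + 13 = 44.
One more candy then forces some flavor to 14, so 44 + 1 = 45.

45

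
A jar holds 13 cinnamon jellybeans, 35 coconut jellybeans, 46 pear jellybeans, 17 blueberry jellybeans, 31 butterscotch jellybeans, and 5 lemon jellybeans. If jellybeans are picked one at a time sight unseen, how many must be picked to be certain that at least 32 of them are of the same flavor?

129

In the worst case we take at most 31 of each flavor, but all 13 cinnamon, all 17 blueberry, and all 5 lemon (fewer than 31), giving 13 + 31 + 31 + 17 + 31 + 5 = 128.
One more jellybean then forces some flavor to 32, so 128 + 1 = 129.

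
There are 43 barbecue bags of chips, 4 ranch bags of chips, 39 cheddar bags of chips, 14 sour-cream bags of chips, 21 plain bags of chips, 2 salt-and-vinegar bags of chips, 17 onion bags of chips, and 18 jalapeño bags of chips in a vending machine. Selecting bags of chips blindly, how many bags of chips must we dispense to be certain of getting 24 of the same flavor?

123

In the worst case we take at most 23 of each flavor, but all 4 ranch, all 14 sour-cream, all 21 plain, all 2 salt-and-vinegar, all 17 onion, and all 18 jalapeño (fewer than 23), giving 23 + 4 + 23 + 14 + 21 + 2 + 17 + 18 = 122.
One more bag of chips then forces some flavor to 24, so 122 + 1 = 123.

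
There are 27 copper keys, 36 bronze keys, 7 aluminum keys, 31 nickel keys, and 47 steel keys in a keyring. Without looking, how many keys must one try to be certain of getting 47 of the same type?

Treat the 5 types as pigeonholes.
In the worst case we take at most 46 of each type, but all 27 copper, all 36 bronze, all 7 aluminum, and all 31 nickel (fewer than 46), giving 27 + 36 + 7 + 31 + 46 = 147.
One more key then forces some type to 47, so 147 + 1 = 148.

148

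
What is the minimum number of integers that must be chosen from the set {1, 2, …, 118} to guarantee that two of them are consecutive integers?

60

Partition {1, …, 118} into 59 pairs: {1,2}, {3,4}, …, {117,118}.
Choosing 59 integers — say the 59 even numbers 2, 4, …, 118 — takes one from each pair and avoids the property.
Choosing 60 forces two into the same pair by pigeonhole, and those are consecutive. So 60.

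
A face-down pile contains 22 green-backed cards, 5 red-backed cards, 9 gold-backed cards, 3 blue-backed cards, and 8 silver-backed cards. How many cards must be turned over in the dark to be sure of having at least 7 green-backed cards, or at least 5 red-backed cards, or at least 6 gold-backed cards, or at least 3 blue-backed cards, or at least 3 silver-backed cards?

The worst case stops just short of every target: 6 green-backed, 4 red-backed, 5 gold-backed, 2 blue-backed, 2 silver-backed — 6 + 4 + 5 + 2 + 2 = 19 cards.
One more card must push some back color to its target, so 19 + 1 = 20.

20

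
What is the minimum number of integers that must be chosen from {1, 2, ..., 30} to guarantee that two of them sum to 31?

Partition {1, …, 30} into 15 pairs: {1,30}, {2,29}, …, {15,16}.
Choosing 15 integers — say the integers 1 through 15 — takes one from each pair and avoids the property.
Choosing 16 forces two into the same pair by pigeonhole, and those sum to 31. So 16.

16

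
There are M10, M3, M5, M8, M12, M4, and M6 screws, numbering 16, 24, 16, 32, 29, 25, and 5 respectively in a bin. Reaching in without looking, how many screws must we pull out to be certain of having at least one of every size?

143

The hardest size to obtain is M6: we could draw every other screw first — 147 − 5 = 142 screws — without a single M6 one.
The next draw must be M6, so 142 + 1 = 143.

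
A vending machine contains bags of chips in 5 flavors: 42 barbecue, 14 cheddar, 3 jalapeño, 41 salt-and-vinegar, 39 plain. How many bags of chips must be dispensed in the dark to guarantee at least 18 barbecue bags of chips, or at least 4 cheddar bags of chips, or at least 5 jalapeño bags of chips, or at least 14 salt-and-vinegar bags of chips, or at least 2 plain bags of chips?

The worst case stops just short of every target: 17 barbecue, 3 cheddar, all 3 jalapeño, 13 salt-and-vinegar, 1 plain — 17 + 3 + 3 + 13 + 1 = 37 bags of chips.
One more bag of chips must push some flavor to its target, so 37 + 1 = 38.

38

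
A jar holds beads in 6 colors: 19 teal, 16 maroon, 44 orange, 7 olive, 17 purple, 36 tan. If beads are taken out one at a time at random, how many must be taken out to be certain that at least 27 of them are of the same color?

In the worst case we take at most 26 of each color, but all 19 teal, all 16 maroon, all 7 olive, and all 17 purple (fewer than 26), giving 19 + 16 + 26 + 7 + 17 + 26 = 111.
One more bead then forces some color to 27, so 111 + 1 = 112.

112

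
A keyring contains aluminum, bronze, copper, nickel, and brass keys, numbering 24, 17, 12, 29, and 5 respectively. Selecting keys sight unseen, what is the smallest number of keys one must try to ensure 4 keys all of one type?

16

The worst case takes 3 keys of each type without reaching 4 of any: 5 × 3 = 15.
The next key must bring some type to 4, so 15 + 1 = 16.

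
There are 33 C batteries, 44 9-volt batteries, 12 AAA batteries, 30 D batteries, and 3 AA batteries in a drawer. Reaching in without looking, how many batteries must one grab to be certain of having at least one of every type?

The hardest type to obtain is AA: we could draw every other battery first — 122 − 3 = 119 batteries — without a single AA one.
The next draw must be AA, so 119 + 1 = 120.

120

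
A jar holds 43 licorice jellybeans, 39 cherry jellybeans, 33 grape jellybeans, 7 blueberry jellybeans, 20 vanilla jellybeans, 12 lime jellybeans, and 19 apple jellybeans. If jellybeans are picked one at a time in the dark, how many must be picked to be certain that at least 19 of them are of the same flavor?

110

Treat the 7 flavors as pigeonholes.
In the worst case we take at most 18 of each flavor, but all 7 blueberry and all 12 lime (fewer than 18), giving 18 + 18 + 18 + 7 + 18 + 12 + 18 = 109.
One more jellybean then forces some flavor to 19, so 109 + 1 = 110.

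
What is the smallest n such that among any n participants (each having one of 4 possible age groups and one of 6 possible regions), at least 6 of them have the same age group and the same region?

There are 4 × 6 = 24 (age group, region) combinations acting as pigeonholes.
With 24 × 5 = 120 participants we could place exactly 5 in each, with no (age group, region) pair reaching 6.
One more forces some (age group, region) pair to hold 6, so 120 + 1 = 121.

121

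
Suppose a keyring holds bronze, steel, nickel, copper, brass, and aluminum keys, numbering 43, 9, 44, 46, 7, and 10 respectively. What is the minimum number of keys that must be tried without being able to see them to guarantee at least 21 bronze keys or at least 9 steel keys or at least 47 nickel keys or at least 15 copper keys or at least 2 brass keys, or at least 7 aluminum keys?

94

The worst case stops just short of every target: 20 bronze, 8 steel, all 44 nickel, 14 copper, 1 brass, 6 aluminum — 20 + 8 + 44 + 14 + 1 + 6 = 93 keys.
One more key must push some type to its target, so 93 + 1 = 94.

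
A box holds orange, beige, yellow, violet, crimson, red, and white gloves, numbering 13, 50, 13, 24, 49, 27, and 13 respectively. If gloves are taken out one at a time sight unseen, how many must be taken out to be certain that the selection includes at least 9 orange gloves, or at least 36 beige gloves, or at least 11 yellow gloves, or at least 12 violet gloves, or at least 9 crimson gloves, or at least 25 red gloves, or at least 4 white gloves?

100

The worst case stops just short of every target: 8 orange, 35 beige, 10 yellow, 11 violet, 8 crimson, 24 red, 3 white — 8 + 35 + 10 + 11 + 8 + 24 + 3 = 99 gloves.
One more glove must push some color to its target, so 99 + 1 = 100.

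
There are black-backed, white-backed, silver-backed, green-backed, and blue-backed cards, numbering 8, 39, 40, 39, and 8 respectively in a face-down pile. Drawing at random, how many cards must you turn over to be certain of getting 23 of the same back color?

83

Treat the 5 back colors as pigeonholes.
In the worst case we take at most 22 of each back color, but all 8 black-backed and all 8 blue-backed (fewer than 22), giving 8 + 22 + 22 + 22 + 8 = 82.
One more card then forces some back color to 23, so 82 + 1 = 83.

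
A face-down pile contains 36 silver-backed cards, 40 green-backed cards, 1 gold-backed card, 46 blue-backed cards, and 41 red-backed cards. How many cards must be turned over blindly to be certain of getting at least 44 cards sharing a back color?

162

In the worst case we take at most 43 of each back color, but all 36 silver-backed, all 40 green-backed, all 1 gold-backed, and all 41 red-backed (fewer than 43), giving 36 + 40 + 1 + 43 + 41 = 161.
One more card then forces some back color to 44, so 161 + 1 = 162.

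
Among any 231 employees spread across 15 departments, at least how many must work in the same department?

If each of the 15 departments held at most 15, the total would be at most 15 × 15 = 225 < 231, a contradiction.
So at least one holds ⌈231/15⌉ = 16.

16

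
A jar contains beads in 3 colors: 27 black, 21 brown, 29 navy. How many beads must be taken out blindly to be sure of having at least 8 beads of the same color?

Treat the 3 colors as pigeonholes.
The worst case takes 7 beads of each color without reaching 8 of any: 3 × 7 = 21.
The next bead must bring some color to 8, so 21 + 1 = 22.

22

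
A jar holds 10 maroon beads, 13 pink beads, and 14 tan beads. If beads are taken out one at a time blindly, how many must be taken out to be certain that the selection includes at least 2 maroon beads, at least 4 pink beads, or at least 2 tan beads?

The worst case stops just short of every target: 1 maroon, 3 pink, 1 tan — 1 + 3 + 1 = 5 beads.
One more bead must push some color to its target, so 5 + 1 = 6.

6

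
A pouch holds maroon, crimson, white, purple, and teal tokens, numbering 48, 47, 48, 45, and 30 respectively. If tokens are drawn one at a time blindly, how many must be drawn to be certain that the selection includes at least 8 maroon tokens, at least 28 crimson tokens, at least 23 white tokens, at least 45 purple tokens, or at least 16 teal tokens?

Each of the 5 colors has its own threshold; avoid all of them simultaneously.
The worst case stops just short of every target: 7 maroon, 27 crimson, 22 white, 44 purple, 15 teal — 7 + 27 + 22 + 44 + 15 = 115 tokens.
One more token must push some color to its target, so 115 + 1 = 116.

116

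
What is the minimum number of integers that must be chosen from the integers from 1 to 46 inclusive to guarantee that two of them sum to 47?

24

Partition {1, …, 46} into 23 pairs: {1,46}, {2,45}, …, {23,24}.
Choosing 23 integers — say the integers 1 through 23 — takes one from each pair and avoids the property.
Choosing 24 forces two into the same pair by pigeonhole, and those sum to 47. So 24.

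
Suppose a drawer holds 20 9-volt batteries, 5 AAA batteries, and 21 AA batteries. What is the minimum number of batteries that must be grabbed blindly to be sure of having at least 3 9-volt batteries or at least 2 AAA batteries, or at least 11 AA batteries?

14

The worst case stops just short of every target: 2 9-volt, 1 AAA, 10 AA — 2 + 1 + 10 = 13 batteries.
One more battery must push some type to its target, so 13 + 1 = 14.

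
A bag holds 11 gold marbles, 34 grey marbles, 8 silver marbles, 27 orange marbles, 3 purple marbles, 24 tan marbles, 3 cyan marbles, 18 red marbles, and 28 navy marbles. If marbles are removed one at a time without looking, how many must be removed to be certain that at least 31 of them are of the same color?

In the worst case we take at most 30 of each color, but all 11 gold, all 8 silver, all 27 orange, all 3 purple, all 24 tan, all 3 cyan, all 18 red, and all 28 navy (fewer than 30), giving 11 + 30 + 8 + 27 + 3 + 24 + 3 + 18 + 28 = 152.
One more marble then forces some color to 31, so 152 + 1 = 153.

153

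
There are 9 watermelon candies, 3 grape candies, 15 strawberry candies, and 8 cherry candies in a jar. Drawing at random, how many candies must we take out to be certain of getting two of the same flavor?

5

Treat the 4 flavors as pigeonholes.
The worst case takes 1 candy of each flavor without reaching 2 of any: 4 × 1 = 4.
The next candy must bring some flavor to 2, so 4 + 1 = 5.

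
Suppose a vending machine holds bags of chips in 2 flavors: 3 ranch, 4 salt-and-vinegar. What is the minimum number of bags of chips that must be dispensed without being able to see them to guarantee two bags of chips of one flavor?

The worst case takes 1 bag of chips of each flavor without reaching 2 of any: 2 × 1 = 2.
The next bag of chips must bring some flavor to 2, so 2 + 1 = 3.

3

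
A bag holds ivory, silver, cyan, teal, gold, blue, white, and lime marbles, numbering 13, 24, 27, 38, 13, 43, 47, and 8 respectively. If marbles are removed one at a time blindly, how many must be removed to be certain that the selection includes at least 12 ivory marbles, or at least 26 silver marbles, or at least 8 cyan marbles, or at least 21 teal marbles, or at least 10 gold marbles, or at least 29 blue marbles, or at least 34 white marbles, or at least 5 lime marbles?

137

The worst case stops just short of every target: 11 ivory, all 24 silver, 7 cyan, 20 teal, 9 gold, 28 blue, 33 white, 4 lime — 11 + 24 + 7 + 20 + 9 + 28 + 33 + 4 = 136 marbles.
One more marble must push some color to its target, so 136 + 1 = 137.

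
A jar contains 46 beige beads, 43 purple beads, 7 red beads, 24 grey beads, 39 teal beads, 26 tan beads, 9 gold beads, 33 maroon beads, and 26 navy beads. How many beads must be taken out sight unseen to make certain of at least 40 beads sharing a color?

243

Treat the 9 colors as pigeonholes.
In the worst case we take at most 39 of each color, but all 7 red, all 24 grey, all 26 tan, all 9 gold, all 33 maroon, and all 26 navy (fewer than 39), giving 39 + 39 + 7 + 24 + 39 + 26 + 9 + 33 + 26 = 242.
One more bead then forces some color to 40, so 242 + 1 = 243.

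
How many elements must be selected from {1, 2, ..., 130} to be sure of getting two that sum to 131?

66

Partition {1, …, 130} into 65 pairs: {1,130}, {2,129}, …, {65,66}.
Choosing 65 integers — say the integers 1 through 65 — takes one from each pair and avoids the property.
Choosing 66 forces two into the same pair by pigeonhole, and those sum to 131. So 66.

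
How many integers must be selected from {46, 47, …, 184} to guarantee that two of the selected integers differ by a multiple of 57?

Group the integers by remainder mod 57; there are 57 residue classes, each nonempty in this range.
Choosing one from each class (57 integers) avoids any shared remainder.
One more choice must repeat a class, so two differ by a multiple of 57. Hence 57 + 1 = 58.

58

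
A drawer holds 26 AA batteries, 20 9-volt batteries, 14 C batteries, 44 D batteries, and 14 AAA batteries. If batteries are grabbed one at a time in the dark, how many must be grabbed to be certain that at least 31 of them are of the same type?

In the worst case we take at most 30 of each type, but all 26 AA, all 20 9-volt, all 14 C, and all 14 AAA (fewer than 30), giving 26 + 20 + 14 + 30 + 14 = 104.
One more battery then forces some type to 31, so 104 + 1 = 105.

105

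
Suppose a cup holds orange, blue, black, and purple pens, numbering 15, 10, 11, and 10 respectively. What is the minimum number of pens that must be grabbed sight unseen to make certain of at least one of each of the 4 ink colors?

37

The hardest ink color to obtain is blue: we could draw every other pen first — 46 − 10 = 36 pens — without a single blue one.
The next draw must be blue, so 36 + 1 = 37.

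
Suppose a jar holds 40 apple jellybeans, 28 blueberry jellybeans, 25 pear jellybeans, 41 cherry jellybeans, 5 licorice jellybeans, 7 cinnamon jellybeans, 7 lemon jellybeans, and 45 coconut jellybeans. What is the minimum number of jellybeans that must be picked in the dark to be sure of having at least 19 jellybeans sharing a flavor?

Treat the 8 flavors as pigeonholes.
In the worst case we take at most 18 of each flavor, but all 5 licorice, all 7 cinnamon, and all 7 lemon (fewer than 18), giving 18 + 18 + 18 + 18 + 5 + 7 + 7 + 18 = 109.
One more jellybean then forces some flavor to 19, so 109 + 1 = 110.

110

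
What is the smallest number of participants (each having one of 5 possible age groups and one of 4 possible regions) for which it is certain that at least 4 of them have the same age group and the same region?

61

There are 5 × 4 = 20 (age group, region) combinations acting as pigeonholes.
With 20 × 3 = 60 participants we could place exactly 3 in each, with no (age group, region) pair reaching 4.
One more forces some (age group, region) pair to hold 4, so 60 + 1 = 61.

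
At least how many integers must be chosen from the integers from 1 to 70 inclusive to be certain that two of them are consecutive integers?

Partition {1, …, 70} into 35 pairs: {1,2}, {3,4}, …, {69,70}.
Choosing 35 integers — say the 35 even numbers 2, 4, …, 70 — takes one from each pair and avoids the property.
Choosing 36 forces two into the same pair by pigeonhole, and those are consecutive. So 36.

36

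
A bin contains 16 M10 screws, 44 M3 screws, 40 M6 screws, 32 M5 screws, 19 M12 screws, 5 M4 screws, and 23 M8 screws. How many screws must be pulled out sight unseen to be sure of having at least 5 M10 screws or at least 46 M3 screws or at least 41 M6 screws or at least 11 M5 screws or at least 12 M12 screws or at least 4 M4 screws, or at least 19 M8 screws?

The worst case stops just short of every target: 4 M10, all 44 M3, 40 M6, 10 M5, 11 M12, 3 M4, 18 M8 — 4 + 44 + 40 + 10 + 11 + 3 + 18 = 130 screws.
One more screw must push some size to its target, so 130 + 1 = 131.

131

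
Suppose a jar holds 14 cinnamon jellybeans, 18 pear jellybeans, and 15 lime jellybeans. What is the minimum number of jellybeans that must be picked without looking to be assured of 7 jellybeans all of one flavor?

19

The worst case takes 6 jellybeans of each flavor without reaching 7 of any: 3 × 6 = 18.
The next jellybean must bring some flavor to 7, so 18 + 1 = 19.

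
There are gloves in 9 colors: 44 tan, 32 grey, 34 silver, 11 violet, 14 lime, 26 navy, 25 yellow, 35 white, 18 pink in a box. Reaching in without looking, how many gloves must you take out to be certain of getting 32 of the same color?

219

In the worst case we take at most 31 of each color, but all 11 violet, all 14 lime, all 26 navy, all 25 yellow, and all 18 pink (fewer than 31), giving 31 + 31 + 31 + 11 + 14 + 26 + 25 + 31 + 18 = 218.
One more glove then forces some color to 32, so 218 + 1 = 219.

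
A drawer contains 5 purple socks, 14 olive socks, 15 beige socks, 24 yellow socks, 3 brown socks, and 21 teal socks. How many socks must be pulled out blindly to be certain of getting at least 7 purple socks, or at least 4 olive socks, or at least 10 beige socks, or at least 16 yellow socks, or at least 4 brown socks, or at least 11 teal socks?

Each of the 6 colors has its own threshold; avoid all of them simultaneously.
The worst case stops just short of every target: all 5 purple, 3 olive, 9 beige, 15 yellow, 3 brown, 10 teal — 5 + 3 + 9 + 15 + 3 + 10 = 45 socks.
One more sock must push some color to its target, so 45 + 1 = 46.

46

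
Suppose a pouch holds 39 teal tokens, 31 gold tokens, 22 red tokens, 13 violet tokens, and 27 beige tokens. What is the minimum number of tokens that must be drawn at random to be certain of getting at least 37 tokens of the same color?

130

Treat the 5 colors as pigeonholes.
In the worst case we take at most 36 of each color, but all 31 gold, all 22 red, all 13 violet, and all 27 beige (fewer than 36), giving 36 + 31 + 22 + 13 + 27 = 129.
One more token then forces some color to 37, so 129 + 1 = 130.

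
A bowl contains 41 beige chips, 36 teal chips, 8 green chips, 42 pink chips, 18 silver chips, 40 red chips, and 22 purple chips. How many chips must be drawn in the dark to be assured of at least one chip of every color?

200

The hardest color to obtain is green: we could draw every other chip first — 207 − 8 = 199 chips — without a single green one.
The next draw must be green, so 199 + 1 = 200.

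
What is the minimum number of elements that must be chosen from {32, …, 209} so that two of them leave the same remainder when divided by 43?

Use the pigeonhole principle on residue classes: group the integers by remainder mod 43; there are 43 residue classes, each nonempty in this range.
Choosing one from each class (43 integers) avoids any shared remainder.
One more choice must repeat a class, so two differ by a multiple of 43. Hence 43 + 1 = 44.

44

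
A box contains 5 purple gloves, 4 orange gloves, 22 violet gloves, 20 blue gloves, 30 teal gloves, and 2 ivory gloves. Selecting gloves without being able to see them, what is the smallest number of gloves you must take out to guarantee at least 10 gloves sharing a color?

In the worst case we take at most 9 of each color, but all 5 purple, all 4 orange, and all 2 ivory (fewer than 9), giving 5 + 4 + 9 + 9 + 9 + 2 = 38.
One more glove then forces some color to 10, so 38 + 1 = 39.

39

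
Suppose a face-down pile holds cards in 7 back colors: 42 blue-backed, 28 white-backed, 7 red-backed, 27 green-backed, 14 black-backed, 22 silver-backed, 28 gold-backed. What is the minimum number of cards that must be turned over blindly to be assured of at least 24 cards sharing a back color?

In the worst case we take at most 23 of each back color, but all 7 red-backed, all 14 black-backed, and all 22 silver-backed (fewer than 23), giving 23 + 23 + 7 + 23 + 14 + 22 + 23 = 135.
One more card then forces some back color to 24, so 135 + 1 = 136.

136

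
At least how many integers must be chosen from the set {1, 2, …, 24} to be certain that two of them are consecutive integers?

Partition {1, …, 24} into 12 pairs: {1,2}, {3,4}, …, {23,24}.
Choosing 12 integers — say the 12 even numbers 2, 4, …, 24 — takes one from each pair and avoids the property.
Choosing 13 forces two into the same pair by pigeonhole, and those are consecutive. So 13.

13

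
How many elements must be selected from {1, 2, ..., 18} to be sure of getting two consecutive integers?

Partition {1, …, 18} into 9 pairs: {1,2}, {3,4}, …, {17,18}.
Choosing 9 integers — say the 9 even numbers 2, 4, …, 18 — takes one from each pair and avoids the property.
Choosing 10 forces two into the same pair by pigeonhole, and those are consecutive. So 10.

10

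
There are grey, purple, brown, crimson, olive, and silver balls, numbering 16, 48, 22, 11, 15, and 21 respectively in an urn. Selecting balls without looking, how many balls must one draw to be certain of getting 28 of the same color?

Treat the 6 colors as pigeonholes.
In the worst case we take at most 27 of each color, but all 16 grey, all 22 brown, all 11 crimson, all 15 olive, and all 21 silver (fewer than 27), giving 16 + 27 + 22 + 11 + 15 + 21 = 112.
One more ball then forces some color to 28, so 112 + 1 = 113.

113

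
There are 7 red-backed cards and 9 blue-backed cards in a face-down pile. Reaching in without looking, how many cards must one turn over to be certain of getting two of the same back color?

Treat the 2 back colors as pigeonholes.
The worst case takes 1 card of each back color without reaching 2 of any: 2 × 1 = 2.
The next card must bring some back color to 2, so 2 + 1 = 3.

3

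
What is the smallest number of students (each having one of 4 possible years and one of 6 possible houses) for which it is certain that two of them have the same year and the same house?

25

There are 4 × 6 = 24 (year, house) combinations acting as pigeonholes.
With 24 students we could place one in each, avoiding any repeat.
One more forces some (year, house) pair to hold 2, so 24 + 1 = 25.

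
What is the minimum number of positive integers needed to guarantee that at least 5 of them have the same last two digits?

There are 100 possible two-digit endings acting as pigeonholes.
With 100 × 4 = 400 positive integers we could place exactly 4 in each, with no class reaching 5.
One more forces some class to hold 5, so 400 + 1 = 401.

401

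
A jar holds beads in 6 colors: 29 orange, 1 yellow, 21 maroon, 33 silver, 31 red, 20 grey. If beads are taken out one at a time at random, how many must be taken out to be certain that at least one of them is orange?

107

The worst case draws every non-orange bead first: 1 + 21 + 33 + 31 + 20 = 106.
The next draw is then forced to be orange, giving 106 + 1 = 107.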